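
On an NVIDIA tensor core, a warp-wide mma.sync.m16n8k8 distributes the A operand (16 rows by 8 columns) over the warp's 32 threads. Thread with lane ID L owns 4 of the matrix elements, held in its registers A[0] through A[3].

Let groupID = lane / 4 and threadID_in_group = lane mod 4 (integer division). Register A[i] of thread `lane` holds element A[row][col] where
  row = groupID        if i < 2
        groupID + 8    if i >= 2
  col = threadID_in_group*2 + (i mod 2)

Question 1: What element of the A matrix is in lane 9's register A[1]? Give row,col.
lane 9->9/4=2, 9 mod 4=1
i=1  r:2+0->2  c:2·1+1->3

2,3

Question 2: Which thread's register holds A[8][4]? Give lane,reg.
r=8->g=0,rb=1  c=4->t=2,b0=0
L=0*4+2=2  i=1*2+0=2

2,2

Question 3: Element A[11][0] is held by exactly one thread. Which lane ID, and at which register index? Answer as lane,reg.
r=11⇒gr=3,Rb=1  c=0⇒th=0,odd=0
L=3*4+0=12  i=1*2+0=2

12,2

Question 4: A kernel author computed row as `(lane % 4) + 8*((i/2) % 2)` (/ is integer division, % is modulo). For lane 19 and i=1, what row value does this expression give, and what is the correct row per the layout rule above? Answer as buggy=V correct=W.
buggy=3 correct=4

`(lane % 4) + 8*((i/2) % 2)`[19,1]->3
lane 19->19/4=4, 19 mod 4=3
i=1  r:4+0->4  c:2·3+1->7
row: 3 vs 4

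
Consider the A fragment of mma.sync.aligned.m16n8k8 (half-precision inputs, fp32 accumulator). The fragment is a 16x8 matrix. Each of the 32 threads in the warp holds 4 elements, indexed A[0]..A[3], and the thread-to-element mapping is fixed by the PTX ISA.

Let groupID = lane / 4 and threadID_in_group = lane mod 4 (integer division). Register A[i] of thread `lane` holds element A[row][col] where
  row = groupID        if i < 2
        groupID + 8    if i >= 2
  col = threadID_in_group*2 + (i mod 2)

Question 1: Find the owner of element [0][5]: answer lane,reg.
r=0->g=0,rb=0  c=5->t=2,b0=1
L=0*4+2=2  i=0*2+1=1

2,1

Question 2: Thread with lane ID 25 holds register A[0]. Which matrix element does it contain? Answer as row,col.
6,2

lane 25->25/4=6, 25 mod 4=1
i=0  r:6+0->6  c:2·1+0->2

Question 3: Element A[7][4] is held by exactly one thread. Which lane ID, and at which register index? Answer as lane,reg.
r=7⇒gr=7,Rb=0  c=4⇒th=2,odd=0
L=7*4+2=30  i=0*2+0=0

30,0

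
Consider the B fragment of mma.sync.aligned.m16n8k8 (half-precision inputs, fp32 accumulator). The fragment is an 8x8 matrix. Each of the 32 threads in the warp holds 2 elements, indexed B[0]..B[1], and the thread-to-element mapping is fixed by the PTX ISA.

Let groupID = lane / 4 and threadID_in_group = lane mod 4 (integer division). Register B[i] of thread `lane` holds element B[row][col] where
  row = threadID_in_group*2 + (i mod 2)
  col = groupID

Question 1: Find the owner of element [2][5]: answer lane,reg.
21,0

c=5⇒gr=5  r=2⇒th=1,odd=0
L=5*4+1=21  i=0=0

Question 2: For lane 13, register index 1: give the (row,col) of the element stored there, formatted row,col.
3,3

L=13⇒gr=13>>2=3, th=13&3=1
[1]⇒row 1·2+1=3  col gr=3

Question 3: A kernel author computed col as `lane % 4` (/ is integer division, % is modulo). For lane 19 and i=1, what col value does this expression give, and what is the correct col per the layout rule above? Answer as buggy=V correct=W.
`lane % 4`[19,1]→3
L=19→G=19>>2=4, T=19&3=3
[1]→row 3·2+1=7  col G=4
col: 3 vs 4

buggy=3 correct=4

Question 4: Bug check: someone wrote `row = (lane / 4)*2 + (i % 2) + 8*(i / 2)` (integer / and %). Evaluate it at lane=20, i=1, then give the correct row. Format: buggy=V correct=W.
buggy=11 correct=1

`(lane / 4)*2 + (i % 2) + 8*(i / 2)`[20,1]→11
20: G=5,T=0
[1] (0*2+1,5) = (1,5)
row: 11 vs 1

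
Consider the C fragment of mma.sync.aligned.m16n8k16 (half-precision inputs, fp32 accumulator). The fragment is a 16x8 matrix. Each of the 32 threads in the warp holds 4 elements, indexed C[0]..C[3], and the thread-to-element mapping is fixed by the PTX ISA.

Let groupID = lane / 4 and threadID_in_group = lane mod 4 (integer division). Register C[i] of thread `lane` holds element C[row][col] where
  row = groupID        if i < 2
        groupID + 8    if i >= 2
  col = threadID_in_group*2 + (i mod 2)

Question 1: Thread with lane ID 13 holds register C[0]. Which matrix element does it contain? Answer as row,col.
3,2

lane 13->13/4=3, 13 mod 4=1
i=0  r:3+0->3  c:2·1+0->2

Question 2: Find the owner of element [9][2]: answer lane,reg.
5,2

r=9->g=1,rb=1  c=2->t=1,b0=0
L=1*4+1=5  i=1*2+0=2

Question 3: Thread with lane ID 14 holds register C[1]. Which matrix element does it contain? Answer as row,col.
L=14->g=14>>2=3, t=14&3=2
[1]->row 3+0=3  col 2·2+1=5

3,5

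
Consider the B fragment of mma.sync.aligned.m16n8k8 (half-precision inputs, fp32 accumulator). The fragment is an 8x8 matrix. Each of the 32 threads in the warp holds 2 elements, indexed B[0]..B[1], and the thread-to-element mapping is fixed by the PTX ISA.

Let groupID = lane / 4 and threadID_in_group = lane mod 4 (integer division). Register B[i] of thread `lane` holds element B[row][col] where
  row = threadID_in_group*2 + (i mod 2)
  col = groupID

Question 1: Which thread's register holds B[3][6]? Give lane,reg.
25,1

c=6->g=6  r=3->t=1,b0=1
L=6*4+1=25  i=1=1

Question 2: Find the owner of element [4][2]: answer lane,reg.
10,0

c:2=>grp=2  r:4=>tig=2,lo=0
L=2*4+2=10  i=0=0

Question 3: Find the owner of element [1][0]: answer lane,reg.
0,1

c:0=>grp=0  r:1=>tig=0,lo=1
L=0*4+0=0  i=1=1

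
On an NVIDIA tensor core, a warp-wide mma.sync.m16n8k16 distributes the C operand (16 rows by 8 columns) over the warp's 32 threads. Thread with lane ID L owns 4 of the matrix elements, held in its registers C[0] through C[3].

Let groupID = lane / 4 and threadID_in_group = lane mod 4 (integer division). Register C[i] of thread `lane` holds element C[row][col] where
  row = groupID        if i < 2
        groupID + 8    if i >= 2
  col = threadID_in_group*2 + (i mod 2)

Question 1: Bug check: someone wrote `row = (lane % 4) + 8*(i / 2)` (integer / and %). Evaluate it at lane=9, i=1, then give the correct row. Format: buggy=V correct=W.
buggy=1 correct=2

`(lane % 4) + 8*(i / 2)`[9,1]->1
lane 9->9/4=2, 9 mod 4=1
i=1  r:2+0->2  c:2·1+1->3
row: 1 vs 2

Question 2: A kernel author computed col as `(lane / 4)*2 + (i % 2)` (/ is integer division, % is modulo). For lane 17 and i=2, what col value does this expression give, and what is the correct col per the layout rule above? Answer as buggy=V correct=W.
buggy=8 correct=2

`(lane / 4)*2 + (i % 2)`[17,2]⇒8
lane 17⇒17/4=4, 17 mod 4=1
i=2  r:4+8⇒12  c:2·1+0⇒2
col: 8 vs 2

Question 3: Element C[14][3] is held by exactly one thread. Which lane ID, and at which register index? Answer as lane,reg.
25,3

r=14->g=6,rb=1  c=3->t=1,b0=1
L=6*4+1=25  i=1*2+1=3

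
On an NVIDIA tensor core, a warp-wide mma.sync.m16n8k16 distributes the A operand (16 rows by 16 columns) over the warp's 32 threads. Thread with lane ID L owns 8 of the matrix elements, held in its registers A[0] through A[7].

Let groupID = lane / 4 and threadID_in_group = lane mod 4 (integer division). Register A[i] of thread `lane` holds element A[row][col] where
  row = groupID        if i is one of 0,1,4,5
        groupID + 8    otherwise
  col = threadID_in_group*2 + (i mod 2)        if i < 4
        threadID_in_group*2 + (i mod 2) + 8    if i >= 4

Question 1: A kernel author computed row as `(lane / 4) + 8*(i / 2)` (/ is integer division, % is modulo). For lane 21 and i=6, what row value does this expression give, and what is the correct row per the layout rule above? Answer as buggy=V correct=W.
`(lane / 4) + 8*(i / 2)`[21,6]⇒29
lane 21⇒21/4=5, 21 mod 4=1
i=6  r:5+8⇒13  c:2·1+0+8⇒10
row: 29 vs 13

buggy=29 correct=13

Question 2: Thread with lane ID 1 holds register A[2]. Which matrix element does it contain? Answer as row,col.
8,2

lane 1⇒1/4=0, 1 mod 4=1
i=2  r:0+8⇒8  c:2·1+0+0⇒2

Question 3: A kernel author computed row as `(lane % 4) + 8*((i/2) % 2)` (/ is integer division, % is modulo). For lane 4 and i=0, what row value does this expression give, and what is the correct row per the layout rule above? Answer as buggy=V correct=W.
buggy=0 correct=1

`(lane % 4) + 8*((i/2) % 2)`[4,0]=>0
L=4=>grp=4>>2=1, tig=4&3=0
[0]=>row 1+0=1  col 0·2+0+0=0
row: 0 vs 1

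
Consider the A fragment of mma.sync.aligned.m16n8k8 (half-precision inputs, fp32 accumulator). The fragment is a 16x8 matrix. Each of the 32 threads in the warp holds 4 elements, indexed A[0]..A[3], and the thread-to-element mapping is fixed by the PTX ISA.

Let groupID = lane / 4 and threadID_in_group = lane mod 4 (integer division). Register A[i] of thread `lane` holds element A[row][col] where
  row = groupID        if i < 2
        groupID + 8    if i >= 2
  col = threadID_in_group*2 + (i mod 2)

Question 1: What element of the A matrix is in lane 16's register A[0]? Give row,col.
lane 16: g=4 (16/4), t=0 (16%4)
i=0: r=4+0=4, c=0*2+0=0

4,0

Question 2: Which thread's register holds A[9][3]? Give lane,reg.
5,3

r=9⇒gr=1,Rb=1  c=3⇒th=1,odd=1
L=1*4+1=5  i=1*2+1=3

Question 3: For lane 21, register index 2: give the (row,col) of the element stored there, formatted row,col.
L=21→G=21>>2=5, T=21&3=1
[2]→row 5+8=13  col 1·2+0=2

13,2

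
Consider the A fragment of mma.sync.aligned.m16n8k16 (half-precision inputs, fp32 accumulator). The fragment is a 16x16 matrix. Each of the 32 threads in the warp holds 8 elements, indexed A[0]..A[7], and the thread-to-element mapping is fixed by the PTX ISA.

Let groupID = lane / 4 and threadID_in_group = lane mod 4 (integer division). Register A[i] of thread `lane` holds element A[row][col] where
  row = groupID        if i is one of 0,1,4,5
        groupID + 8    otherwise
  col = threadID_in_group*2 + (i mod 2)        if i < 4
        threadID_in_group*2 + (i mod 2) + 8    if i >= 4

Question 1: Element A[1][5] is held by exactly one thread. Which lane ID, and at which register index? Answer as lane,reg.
6,1

r: 1->gid=1,r8=0  c: 5->c8=0,tid=2,i&1=1
L=1*4+2=6  i=0*4+0*2+1=1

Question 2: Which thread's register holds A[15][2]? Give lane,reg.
r=15→G=7,rhi=1  c=2→chi=0,T=1,p=0
L=7*4+1=29  i=0*4+1*2+0=2

29,2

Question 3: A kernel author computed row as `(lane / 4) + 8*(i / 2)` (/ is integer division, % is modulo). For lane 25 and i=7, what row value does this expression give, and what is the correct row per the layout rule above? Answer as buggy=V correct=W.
`(lane / 4) + 8*(i / 2)`[25,7]->30
25: gid=6,tid=1
[7] (6+8,1*2+1+8) = (14,11)
row: 30 vs 14

buggy=30 correct=14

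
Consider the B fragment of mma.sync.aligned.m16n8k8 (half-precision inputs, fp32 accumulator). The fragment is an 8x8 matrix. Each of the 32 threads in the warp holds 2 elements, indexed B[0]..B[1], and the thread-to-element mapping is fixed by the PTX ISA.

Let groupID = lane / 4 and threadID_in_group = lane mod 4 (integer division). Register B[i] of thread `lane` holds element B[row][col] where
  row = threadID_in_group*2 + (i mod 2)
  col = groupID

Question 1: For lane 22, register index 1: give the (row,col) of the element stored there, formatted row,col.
22: gr=5,th=2
[1] (2*2+1,5) = (5,5)

5,5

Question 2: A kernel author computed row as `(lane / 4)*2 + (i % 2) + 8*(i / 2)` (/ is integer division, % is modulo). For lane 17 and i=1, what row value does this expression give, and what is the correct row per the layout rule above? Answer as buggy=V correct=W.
`(lane / 4)*2 + (i % 2) + 8*(i / 2)`[17,1]=>9
L=17=>grp=17>>2=4, tig=17&3=1
[1]=>row 1·2+1=3  col grp=4
row: 9 vs 3

buggy=9 correct=3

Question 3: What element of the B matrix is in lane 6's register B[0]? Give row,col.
lane 6: G=1 (6/4), T=2 (6%4)
i=0: r=2*2+0=4, c=G=1

4,1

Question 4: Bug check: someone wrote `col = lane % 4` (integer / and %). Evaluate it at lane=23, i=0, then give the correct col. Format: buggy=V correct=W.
`lane % 4`[23,0]->3
lane 23: gid=5 (23/4), tid=3 (23%4)
i=0: r=3*2+0=6, c=gid=5
col: 3 vs 5

buggy=3 correct=5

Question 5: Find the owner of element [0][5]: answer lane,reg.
20,0

c=5⇒gr=5  r=0⇒th=0,odd=0
L=5*4+0=20  i=0=0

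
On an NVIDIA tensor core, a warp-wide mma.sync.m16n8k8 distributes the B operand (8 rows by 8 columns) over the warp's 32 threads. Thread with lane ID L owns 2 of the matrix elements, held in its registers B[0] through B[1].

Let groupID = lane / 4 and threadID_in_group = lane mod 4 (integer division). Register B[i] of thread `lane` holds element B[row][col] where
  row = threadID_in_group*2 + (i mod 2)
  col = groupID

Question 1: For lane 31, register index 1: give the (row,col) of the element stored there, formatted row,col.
lane 31=>31/4=7, 31 mod 4=3
i=1  r:2·3+1=>7  c:7

7,7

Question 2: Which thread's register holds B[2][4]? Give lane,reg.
17,0

c:4=>grp=4  r:2=>tig=1,lo=0
L=4*4+1=17  i=0=0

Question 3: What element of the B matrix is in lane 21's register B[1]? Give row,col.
lane 21: grp=5 (21/4), tig=1 (21%4)
i=1: r=1*2+1=3, c=grp=5

3,5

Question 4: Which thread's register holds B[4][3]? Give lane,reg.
14,0

c=3->g=3  r=4->t=2,b0=0
L=3*4+2=14  i=0=0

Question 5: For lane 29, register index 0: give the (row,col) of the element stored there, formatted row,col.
2,7

lane 29: gid=7 (29/4), tid=1 (29%4)
i=0: r=1*2+0=2, c=gid=7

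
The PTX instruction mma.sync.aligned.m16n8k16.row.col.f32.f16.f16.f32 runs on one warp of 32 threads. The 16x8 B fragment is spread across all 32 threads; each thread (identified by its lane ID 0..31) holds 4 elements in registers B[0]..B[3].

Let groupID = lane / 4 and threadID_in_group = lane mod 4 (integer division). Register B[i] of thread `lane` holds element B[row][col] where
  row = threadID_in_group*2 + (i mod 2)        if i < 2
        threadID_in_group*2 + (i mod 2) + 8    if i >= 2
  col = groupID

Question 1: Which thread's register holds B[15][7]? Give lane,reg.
c:7=>grp=7  r:15=>rB=1,tig=3,lo=1
L=7*4+3=31  i=1*2+1=3

31,3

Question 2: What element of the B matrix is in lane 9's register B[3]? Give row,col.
L=9⇒gr=9>>2=2, th=9&3=1
[3]⇒row 1·2+1+8=11  col gr=2

11,2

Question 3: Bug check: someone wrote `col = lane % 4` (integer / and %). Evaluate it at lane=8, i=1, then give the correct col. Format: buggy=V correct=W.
buggy=0 correct=2

`lane % 4`[8,1]→0
8: G=2,T=0
[1] (0*2+1+0,2) = (1,2)
col: 0 vs 2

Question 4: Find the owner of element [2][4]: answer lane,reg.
17,0

c=4->g=4  r=2->rb=0,t=1,b0=0
L=4*4+1=17  i=0*2+0=0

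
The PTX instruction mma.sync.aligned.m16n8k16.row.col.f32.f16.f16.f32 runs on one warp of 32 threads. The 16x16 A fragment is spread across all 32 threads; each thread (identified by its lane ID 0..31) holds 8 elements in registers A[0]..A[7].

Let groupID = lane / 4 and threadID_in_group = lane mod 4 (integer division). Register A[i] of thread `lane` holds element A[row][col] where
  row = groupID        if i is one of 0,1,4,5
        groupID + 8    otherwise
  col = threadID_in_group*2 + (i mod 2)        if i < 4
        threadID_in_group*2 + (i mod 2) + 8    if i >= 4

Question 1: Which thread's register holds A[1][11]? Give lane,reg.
r=1→G=1,rhi=0  c=11→chi=1,T=1,p=1
L=1*4+1=5  i=1*4+0*2+1=5

5,5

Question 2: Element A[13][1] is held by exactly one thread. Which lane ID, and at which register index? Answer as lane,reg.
20,3

r=13->g=5,rb=1  c=1->cb=0,t=0,b0=1
L=5*4+0=20  i=0*4+1*2+1=3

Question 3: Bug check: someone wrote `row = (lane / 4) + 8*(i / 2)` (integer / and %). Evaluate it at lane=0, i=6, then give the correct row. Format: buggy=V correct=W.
buggy=24 correct=8

`(lane / 4) + 8*(i / 2)`[0,6]->24
0: gid=0,tid=0
[6] (0+8,0*2+0+8) = (8,8)
row: 24 vs 8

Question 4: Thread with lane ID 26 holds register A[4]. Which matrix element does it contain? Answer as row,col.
L=26=>grp=26>>2=6, tig=26&3=2
[4]=>row 6+0=6  col 2·2+0+8=12

6,12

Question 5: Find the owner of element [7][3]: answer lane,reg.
r=7->g=7,rb=0  c=3->cb=0,t=1,b0=1
L=7*4+1=29  i=0*4+0*2+1=1

29,1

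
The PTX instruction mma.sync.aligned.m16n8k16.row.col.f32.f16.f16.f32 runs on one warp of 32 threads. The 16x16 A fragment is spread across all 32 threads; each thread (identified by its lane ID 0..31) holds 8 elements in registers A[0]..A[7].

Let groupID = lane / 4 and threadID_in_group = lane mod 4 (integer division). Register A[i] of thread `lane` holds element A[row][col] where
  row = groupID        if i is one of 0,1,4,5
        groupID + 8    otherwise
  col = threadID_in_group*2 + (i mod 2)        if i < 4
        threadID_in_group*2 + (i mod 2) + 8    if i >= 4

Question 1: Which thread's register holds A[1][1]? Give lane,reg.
r=1⇒gr=1,Rb=0  c=1⇒Cb=0,th=0,odd=1
L=1*4+0=4  i=0*4+0*2+1=1

4,1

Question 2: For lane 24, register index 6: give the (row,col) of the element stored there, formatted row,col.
lane 24->24/4=6, 24 mod 4=0
i=6  r:6+8->14  c:2·0+0+8->8

14,8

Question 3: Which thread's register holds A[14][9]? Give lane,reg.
24,7

r=14→G=6,rhi=1  c=9→chi=1,T=0,p=1
L=6*4+0=24  i=1*4+1*2+1=7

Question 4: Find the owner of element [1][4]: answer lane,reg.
r=1⇒gr=1,Rb=0  c=4⇒Cb=0,th=2,odd=0
L=1*4+2=6  i=0*4+0*2+0=0

6,0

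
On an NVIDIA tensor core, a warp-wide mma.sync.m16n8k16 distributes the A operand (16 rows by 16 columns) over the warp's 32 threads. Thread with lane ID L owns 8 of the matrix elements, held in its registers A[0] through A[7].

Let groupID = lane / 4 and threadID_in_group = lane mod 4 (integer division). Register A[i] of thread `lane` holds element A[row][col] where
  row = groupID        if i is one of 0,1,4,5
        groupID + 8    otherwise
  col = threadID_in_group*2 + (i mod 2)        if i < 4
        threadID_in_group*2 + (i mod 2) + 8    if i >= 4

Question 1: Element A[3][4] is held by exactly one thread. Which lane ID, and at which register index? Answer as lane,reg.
r=3->g=3,rb=0  c=4->cb=0,t=2,b0=0
L=3*4+2=14  i=0*4+0*2+0=0

14,0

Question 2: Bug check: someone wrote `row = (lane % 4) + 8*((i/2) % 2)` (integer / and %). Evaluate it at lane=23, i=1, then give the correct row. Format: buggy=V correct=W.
`(lane % 4) + 8*((i/2) % 2)`[23,1]⇒3
23: gr=5,th=3
[1] (5+0,3*2+1+0) = (5,7)
row: 3 vs 5

buggy=3 correct=5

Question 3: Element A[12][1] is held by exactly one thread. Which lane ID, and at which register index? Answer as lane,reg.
16,3

r=12→G=4,rhi=1  c=1→chi=0,T=0,p=1
L=4*4+0=16  i=0*4+1*2+1=3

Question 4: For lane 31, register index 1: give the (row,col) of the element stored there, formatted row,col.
7,7

lane 31: gr=7 (31/4), th=3 (31%4)
i=1: r=7+0=7, c=3*2+1+0=7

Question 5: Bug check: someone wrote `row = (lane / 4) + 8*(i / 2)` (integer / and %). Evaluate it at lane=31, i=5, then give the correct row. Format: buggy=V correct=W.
buggy=23 correct=7

`(lane / 4) + 8*(i / 2)`[31,5]->23
31: g=7,t=3
[5] (7+0,3*2+1+8) = (7,15)
row: 23 vs 7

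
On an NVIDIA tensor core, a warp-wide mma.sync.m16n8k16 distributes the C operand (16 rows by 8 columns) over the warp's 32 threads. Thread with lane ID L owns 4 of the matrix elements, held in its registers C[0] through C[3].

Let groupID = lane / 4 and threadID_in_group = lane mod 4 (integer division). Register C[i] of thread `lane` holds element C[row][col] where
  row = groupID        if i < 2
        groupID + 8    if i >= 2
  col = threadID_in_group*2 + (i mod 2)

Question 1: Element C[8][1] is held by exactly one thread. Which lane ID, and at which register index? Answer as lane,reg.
r: 8->gid=0,r8=1  c: 1->tid=0,i&1=1
L=0*4+0=0  i=1*2+1=3

0,3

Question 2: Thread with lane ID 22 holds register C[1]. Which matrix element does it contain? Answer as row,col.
lane 22->22/4=5, 22 mod 4=2
i=1  r:5+0->5  c:2·2+1->5

5,5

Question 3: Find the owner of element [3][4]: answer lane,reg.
r=3⇒gr=3,Rb=0  c=4⇒th=2,odd=0
L=3*4+2=14  i=0*2+0=0

14,0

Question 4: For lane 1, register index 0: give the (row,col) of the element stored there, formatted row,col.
1: G=0,T=1
[0] (0+0,1*2+0) = (0,2)

0,2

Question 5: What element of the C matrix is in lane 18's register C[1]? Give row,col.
4,5

L=18⇒gr=18>>2=4, th=18&3=2
[1]⇒row 4+0=4  col 2·2+1=5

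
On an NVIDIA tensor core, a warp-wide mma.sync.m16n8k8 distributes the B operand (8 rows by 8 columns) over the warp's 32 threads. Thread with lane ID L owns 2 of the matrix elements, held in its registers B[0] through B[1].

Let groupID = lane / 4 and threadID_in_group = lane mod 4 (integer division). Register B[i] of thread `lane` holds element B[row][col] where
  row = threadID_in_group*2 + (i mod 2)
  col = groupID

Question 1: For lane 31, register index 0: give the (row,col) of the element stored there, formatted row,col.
6,7

L=31->gid=31>>2=7, tid=31&3=3
[0]->row 3·2+0=6  col gid=7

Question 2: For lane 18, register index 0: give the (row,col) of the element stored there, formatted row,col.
lane 18⇒18/4=4, 18 mod 4=2
i=0  r:2·2+0⇒4  c:4

4,4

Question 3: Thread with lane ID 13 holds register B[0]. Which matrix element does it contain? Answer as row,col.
2,3

13: g=3,t=1
[0] (1*2+0,3) = (2,3)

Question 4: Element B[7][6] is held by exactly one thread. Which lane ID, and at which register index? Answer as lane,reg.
27,1

c=6→G=6  r=7→T=3,p=1
L=6*4+3=27  i=1=1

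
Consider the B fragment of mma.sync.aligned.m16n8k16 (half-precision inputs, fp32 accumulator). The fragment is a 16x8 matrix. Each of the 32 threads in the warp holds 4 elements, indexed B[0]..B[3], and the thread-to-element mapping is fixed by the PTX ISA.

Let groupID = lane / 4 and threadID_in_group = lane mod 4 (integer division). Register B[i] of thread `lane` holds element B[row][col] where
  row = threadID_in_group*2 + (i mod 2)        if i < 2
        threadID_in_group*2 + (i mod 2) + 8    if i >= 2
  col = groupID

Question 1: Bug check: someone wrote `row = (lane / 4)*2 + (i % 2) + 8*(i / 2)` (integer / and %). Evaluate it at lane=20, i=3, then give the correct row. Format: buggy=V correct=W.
`(lane / 4)*2 + (i % 2) + 8*(i / 2)`[20,3]->19
lane 20: g=5 (20/4), t=0 (20%4)
i=3: r=0*2+1+8=9, c=g=5
row: 19 vs 9

buggy=19 correct=9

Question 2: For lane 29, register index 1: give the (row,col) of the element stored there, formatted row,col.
3,7

29: gr=7,th=1
[1] (1*2+1+0,7) = (3,7)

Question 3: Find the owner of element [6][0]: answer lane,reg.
3,0

c=0->g=0  r=6->rb=0,t=3,b0=0
L=0*4+3=3  i=0*2+0=0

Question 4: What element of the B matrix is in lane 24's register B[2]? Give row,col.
8,6

L=24→G=24>>2=6, T=24&3=0
[2]→row 0·2+0+8=8  col G=6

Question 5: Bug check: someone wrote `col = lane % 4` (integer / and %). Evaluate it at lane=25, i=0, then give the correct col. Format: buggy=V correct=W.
buggy=1 correct=6

`lane % 4`[25,0]→1
L=25→G=25>>2=6, T=25&3=1
[0]→row 1·2+0+0=2  col G=6
col: 1 vs 6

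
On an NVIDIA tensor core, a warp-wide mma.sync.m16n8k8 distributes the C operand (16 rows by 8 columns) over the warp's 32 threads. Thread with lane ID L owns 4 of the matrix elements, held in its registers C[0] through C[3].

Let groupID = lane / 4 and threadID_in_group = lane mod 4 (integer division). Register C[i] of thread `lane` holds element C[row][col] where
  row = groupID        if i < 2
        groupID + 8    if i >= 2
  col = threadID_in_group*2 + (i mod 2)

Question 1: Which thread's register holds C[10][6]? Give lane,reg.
11,2

r:10=>grp=2,rB=1  c:6=>tig=3,lo=0
L=2*4+3=11  i=1*2+0=2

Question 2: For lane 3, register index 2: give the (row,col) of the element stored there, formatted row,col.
8,6

lane 3: gid=0 (3/4), tid=3 (3%4)
i=2: r=0+8=8, c=3*2+0=6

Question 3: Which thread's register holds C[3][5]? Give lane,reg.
r=3⇒gr=3,Rb=0  c=5⇒th=2,odd=1
L=3*4+2=14  i=0*2+1=1

14,1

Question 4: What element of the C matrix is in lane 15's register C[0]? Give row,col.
L=15->g=15>>2=3, t=15&3=3
[0]->row 3+0=3  col 3·2+0=6

3,6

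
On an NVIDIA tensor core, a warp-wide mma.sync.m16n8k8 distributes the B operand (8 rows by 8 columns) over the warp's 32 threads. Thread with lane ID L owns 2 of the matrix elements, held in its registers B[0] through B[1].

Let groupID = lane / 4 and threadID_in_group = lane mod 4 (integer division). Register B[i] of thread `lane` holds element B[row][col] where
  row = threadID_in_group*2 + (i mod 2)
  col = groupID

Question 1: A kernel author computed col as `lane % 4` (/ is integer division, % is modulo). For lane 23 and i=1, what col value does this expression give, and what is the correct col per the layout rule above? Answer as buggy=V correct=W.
`lane % 4`[23,1]→3
L=23→G=23>>2=5, T=23&3=3
[1]→row 3·2+1=7  col G=5
col: 3 vs 5

buggy=3 correct=5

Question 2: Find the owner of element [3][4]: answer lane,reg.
17,1

c: 4->gid=4  r: 3->tid=1,i&1=1
L=4*4+1=17  i=1=1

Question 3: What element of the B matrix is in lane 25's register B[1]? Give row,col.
3,6

L=25->gid=25>>2=6, tid=25&3=1
[1]->row 1·2+1=3  col gid=6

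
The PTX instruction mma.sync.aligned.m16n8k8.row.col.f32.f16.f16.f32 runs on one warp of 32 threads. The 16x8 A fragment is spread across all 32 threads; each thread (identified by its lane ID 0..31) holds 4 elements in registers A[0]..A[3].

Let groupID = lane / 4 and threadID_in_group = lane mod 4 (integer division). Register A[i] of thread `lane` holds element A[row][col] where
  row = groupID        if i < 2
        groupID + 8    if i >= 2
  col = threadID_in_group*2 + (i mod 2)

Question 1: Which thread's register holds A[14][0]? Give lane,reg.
r=14->g=6,rb=1  c=0->t=0,b0=0
L=6*4+0=24  i=1*2+0=2

24,2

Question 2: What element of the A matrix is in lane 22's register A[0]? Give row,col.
lane 22=>22/4=5, 22 mod 4=2
i=0  r:5+0=>5  c:2·2+0=>4

5,4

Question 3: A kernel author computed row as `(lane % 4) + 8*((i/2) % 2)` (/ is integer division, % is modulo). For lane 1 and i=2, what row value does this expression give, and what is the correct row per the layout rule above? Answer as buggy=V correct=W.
`(lane % 4) + 8*((i/2) % 2)`[1,2]→9
lane 1: G=0 (1/4), T=1 (1%4)
i=2: r=0+8=8, c=1*2+0=2
row: 9 vs 8

buggy=9 correct=8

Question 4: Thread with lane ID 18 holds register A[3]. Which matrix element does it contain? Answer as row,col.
lane 18: grp=4 (18/4), tig=2 (18%4)
i=3: r=4+8=12, c=2*2+1=5

12,5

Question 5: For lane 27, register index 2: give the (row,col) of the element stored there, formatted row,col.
27: gr=6,th=3
[2] (6+8,3*2+0) = (14,6)

14,6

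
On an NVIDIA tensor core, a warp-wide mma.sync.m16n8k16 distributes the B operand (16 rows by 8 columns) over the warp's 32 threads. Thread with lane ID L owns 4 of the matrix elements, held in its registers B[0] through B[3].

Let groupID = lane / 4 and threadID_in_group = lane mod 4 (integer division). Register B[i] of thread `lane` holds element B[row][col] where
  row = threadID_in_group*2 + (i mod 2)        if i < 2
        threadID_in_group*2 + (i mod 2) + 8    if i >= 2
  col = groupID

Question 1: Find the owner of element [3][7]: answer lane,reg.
29,1

c: 7->gid=7  r: 3->r8=0,tid=1,i&1=1
L=7*4+1=29  i=0*2+1=1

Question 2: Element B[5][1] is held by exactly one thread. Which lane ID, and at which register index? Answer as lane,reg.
6,1

c=1→G=1  r=5→rhi=0,T=2,p=1
L=1*4+2=6  i=0*2+1=1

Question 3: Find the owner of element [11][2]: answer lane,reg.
9,3

c: 2->gid=2  r: 11->r8=1,tid=1,i&1=1
L=2*4+1=9  i=1*2+1=3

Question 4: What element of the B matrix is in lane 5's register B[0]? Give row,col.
lane 5->5/4=1, 5 mod 4=1
i=0  r:2·1+0+0->2  c:1

2,1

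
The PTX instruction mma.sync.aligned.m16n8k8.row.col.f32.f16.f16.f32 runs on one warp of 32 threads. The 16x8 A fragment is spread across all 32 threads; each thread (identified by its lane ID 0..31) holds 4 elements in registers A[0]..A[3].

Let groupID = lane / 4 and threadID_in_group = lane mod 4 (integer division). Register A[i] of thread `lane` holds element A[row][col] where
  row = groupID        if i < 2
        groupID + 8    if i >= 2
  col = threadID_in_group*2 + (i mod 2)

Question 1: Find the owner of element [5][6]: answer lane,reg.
23,0

r:5=>grp=5,rB=0  c:6=>tig=3,lo=0
L=5*4+3=23  i=0*2+0=0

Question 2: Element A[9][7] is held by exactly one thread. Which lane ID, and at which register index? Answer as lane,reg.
r:9=>grp=1,rB=1  c:7=>tig=3,lo=1
L=1*4+3=7  i=1*2+1=3

7,3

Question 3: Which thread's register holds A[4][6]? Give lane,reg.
19,0

r=4->g=4,rb=0  c=6->t=3,b0=0
L=4*4+3=19  i=0*2+0=0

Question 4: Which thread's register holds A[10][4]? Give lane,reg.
r=10⇒gr=2,Rb=1  c=4⇒th=2,odd=0
L=2*4+2=10  i=1*2+0=2

10,2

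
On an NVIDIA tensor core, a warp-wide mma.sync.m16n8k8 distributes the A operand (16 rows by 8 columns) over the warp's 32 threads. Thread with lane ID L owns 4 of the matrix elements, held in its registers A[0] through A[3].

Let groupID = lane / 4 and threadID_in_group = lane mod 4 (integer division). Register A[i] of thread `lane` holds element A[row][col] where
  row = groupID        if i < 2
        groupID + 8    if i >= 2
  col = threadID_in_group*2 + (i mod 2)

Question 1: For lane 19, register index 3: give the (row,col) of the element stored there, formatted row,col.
lane 19⇒19/4=4, 19 mod 4=3
i=3  r:4+8⇒12  c:2·3+1⇒7

12,7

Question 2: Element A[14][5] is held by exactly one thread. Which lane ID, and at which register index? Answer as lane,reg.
r=14⇒gr=6,Rb=1  c=5⇒th=2,odd=1
L=6*4+2=26  i=1*2+1=3

26,3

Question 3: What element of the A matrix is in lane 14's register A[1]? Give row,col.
lane 14->14/4=3, 14 mod 4=2
i=1  r:3+0->3  c:2·2+1->5

3,5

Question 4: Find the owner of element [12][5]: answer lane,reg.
18,3

r:12=>grp=4,rB=1  c:5=>tig=2,lo=1
L=4*4+2=18  i=1*2+1=3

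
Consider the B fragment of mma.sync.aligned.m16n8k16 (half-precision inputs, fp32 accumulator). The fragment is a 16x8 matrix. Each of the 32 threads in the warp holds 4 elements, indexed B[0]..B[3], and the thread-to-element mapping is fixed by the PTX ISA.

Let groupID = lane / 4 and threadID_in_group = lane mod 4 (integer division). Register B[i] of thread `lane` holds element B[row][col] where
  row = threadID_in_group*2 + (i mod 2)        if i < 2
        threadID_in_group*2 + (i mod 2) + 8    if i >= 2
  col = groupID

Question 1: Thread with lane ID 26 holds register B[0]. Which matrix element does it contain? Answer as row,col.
lane 26→26/4=6, 26 mod 4=2
i=0  r:2·2+0+0→4  c:6

4,6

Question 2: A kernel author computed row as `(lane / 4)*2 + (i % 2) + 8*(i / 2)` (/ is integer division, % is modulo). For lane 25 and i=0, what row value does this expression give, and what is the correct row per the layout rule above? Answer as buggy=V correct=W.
buggy=12 correct=2

`(lane / 4)*2 + (i % 2) + 8*(i / 2)`[25,0]->12
25: g=6,t=1
[0] (1*2+0+0,6) = (2,6)
row: 12 vs 2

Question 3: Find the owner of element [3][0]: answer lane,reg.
1,1

c:0=>grp=0  r:3=>rB=0,tig=1,lo=1
L=0*4+1=1  i=0*2+1=1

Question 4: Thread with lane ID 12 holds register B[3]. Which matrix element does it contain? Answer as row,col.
9,3

12: gr=3,th=0
[3] (0*2+1+8,3) = (9,3)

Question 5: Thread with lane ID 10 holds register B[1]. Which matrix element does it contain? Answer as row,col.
5,2

lane 10⇒10/4=2, 10 mod 4=2
i=1  r:2·2+1+0⇒5  c:2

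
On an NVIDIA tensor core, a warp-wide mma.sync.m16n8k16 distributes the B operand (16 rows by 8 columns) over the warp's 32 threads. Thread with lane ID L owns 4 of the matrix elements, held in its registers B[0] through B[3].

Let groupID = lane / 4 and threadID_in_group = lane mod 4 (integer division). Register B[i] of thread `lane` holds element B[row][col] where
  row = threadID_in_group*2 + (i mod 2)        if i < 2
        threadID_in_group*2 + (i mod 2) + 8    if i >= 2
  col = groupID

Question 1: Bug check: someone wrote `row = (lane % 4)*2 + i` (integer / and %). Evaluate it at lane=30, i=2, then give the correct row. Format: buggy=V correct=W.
buggy=6 correct=12

`(lane % 4)*2 + i`[30,2]->6
L=30->gid=30>>2=7, tid=30&3=2
[2]->row 2·2+0+8=12  col gid=7
row: 6 vs 12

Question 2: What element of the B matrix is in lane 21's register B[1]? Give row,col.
3,5

21: grp=5,tig=1
[1] (1*2+1+0,5) = (3,5)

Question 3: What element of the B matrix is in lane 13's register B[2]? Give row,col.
10,3

13: gid=3,tid=1
[2] (1*2+0+8,3) = (10,3)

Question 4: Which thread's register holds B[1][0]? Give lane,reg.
c=0⇒gr=0  r=1⇒Rb=0,th=0,odd=1
L=0*4+0=0  i=0*2+1=1

0,1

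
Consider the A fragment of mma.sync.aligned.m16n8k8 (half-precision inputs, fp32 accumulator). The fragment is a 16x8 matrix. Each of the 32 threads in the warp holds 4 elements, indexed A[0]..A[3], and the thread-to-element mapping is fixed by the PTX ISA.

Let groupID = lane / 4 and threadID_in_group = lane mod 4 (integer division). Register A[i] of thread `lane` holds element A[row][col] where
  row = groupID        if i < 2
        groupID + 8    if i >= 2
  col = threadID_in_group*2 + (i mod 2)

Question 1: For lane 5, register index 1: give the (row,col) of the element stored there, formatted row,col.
1,3

lane 5→5/4=1, 5 mod 4=1
i=1  r:1+0→1  c:2·1+1→3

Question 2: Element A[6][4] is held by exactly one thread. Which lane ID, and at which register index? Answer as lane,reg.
r:6=>grp=6,rB=0  c:4=>tig=2,lo=0
L=6*4+2=26  i=0*2+0=0

26,0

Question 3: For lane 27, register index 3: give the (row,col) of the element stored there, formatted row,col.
14,7

L=27=>grp=27>>2=6, tig=27&3=3
[3]=>row 6+8=14  col 3·2+1=7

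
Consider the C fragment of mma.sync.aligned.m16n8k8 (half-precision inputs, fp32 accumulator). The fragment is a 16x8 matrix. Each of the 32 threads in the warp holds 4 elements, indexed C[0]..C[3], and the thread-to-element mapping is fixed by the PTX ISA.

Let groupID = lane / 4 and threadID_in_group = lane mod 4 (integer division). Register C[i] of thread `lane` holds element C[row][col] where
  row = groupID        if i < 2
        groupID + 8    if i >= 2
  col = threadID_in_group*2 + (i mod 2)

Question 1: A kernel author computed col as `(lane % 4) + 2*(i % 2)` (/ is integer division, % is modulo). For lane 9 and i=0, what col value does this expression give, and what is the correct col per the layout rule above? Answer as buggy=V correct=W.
`(lane % 4) + 2*(i % 2)`[9,0]->1
lane 9->9/4=2, 9 mod 4=1
i=0  r:2+0->2  c:2·1+0->2
col: 1 vs 2

buggy=1 correct=2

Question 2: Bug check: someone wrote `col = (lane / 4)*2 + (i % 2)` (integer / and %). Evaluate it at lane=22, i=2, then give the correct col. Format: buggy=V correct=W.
`(lane / 4)*2 + (i % 2)`[22,2]→10
lane 22: G=5 (22/4), T=2 (22%4)
i=2: r=5+8=13, c=2*2+0=4
col: 10 vs 4

buggy=10 correct=4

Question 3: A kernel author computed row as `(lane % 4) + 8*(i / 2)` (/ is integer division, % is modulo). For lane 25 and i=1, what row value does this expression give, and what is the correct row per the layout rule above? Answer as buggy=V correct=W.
`(lane % 4) + 8*(i / 2)`[25,1]→1
lane 25→25/4=6, 25 mod 4=1
i=1  r:6+0→6  c:2·1+1→3
row: 1 vs 6

buggy=1 correct=6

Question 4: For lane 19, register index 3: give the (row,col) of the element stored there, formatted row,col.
L=19->gid=19>>2=4, tid=19&3=3
[3]->row 4+8=12  col 3·2+1=7

12,7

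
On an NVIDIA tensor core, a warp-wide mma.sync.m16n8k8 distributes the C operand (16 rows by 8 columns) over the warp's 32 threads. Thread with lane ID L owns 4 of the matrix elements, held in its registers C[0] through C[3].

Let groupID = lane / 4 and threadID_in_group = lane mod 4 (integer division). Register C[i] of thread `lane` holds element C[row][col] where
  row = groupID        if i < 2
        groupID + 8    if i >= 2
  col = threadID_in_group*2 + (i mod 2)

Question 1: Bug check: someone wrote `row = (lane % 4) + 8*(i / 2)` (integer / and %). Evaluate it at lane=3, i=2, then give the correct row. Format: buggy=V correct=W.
buggy=11 correct=8

`(lane % 4) + 8*(i / 2)`[3,2]=>11
lane 3: grp=0 (3/4), tig=3 (3%4)
i=2: r=0+8=8, c=3*2+0=6
row: 11 vs 8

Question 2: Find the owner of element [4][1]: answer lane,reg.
r=4⇒gr=4,Rb=0  c=1⇒th=0,odd=1
L=4*4+0=16  i=0*2+1=1

16,1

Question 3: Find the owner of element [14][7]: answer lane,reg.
r:14=>grp=6,rB=1  c:7=>tig=3,lo=1
L=6*4+3=27  i=1*2+1=3

27,3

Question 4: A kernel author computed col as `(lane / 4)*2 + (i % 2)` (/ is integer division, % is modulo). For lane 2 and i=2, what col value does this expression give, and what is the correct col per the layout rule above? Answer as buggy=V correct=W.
buggy=0 correct=4

`(lane / 4)*2 + (i % 2)`[2,2]⇒0
2: gr=0,th=2
[2] (0+8,2*2+0) = (8,4)
col: 0 vs 4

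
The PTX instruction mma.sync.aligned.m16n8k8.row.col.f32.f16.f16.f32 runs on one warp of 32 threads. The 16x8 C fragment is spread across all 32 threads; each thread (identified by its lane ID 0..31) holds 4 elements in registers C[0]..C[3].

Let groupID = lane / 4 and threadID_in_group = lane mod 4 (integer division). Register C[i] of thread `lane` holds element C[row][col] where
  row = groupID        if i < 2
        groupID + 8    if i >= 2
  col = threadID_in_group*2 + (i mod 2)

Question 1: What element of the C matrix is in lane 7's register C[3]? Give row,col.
9,7

7: grp=1,tig=3
[3] (1+8,3*2+1) = (9,7)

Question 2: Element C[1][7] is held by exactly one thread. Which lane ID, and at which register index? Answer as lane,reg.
7,1

r=1->g=1,rb=0  c=7->t=3,b0=1
L=1*4+3=7  i=0*2+1=1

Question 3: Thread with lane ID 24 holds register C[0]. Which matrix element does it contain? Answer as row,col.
lane 24: G=6 (24/4), T=0 (24%4)
i=0: r=6+0=6, c=0*2+0=0

6,0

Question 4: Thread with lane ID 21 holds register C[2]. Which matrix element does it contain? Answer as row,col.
lane 21→21/4=5, 21 mod 4=1
i=2  r:5+8→13  c:2·1+0→2

13,2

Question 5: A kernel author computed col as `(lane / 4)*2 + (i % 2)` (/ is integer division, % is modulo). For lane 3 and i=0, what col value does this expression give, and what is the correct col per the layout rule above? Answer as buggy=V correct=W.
`(lane / 4)*2 + (i % 2)`[3,0]→0
3: G=0,T=3
[0] (0+0,3*2+0) = (0,6)
col: 0 vs 6

buggy=0 correct=6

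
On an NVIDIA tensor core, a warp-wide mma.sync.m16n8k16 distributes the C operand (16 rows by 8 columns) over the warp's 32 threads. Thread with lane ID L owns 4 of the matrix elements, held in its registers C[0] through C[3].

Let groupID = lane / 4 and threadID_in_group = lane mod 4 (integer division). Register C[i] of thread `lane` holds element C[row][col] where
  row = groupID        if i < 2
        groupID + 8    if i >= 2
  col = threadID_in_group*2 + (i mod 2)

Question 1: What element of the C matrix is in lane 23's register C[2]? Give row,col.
L=23→G=23>>2=5, T=23&3=3
[2]→row 5+8=13  col 3·2+0=6

13,6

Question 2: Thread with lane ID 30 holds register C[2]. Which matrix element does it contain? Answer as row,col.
L=30⇒gr=30>>2=7, th=30&3=2
[2]⇒row 7+8=15  col 2·2+0=4

15,4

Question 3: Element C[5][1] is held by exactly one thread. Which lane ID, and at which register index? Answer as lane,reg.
r: 5->gid=5,r8=0  c: 1->tid=0,i&1=1
L=5*4+0=20  i=0*2+1=1

20,1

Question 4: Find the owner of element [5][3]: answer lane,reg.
21,1

r=5→G=5,rhi=0  c=3→T=1,p=1
L=5*4+1=21  i=0*2+1=1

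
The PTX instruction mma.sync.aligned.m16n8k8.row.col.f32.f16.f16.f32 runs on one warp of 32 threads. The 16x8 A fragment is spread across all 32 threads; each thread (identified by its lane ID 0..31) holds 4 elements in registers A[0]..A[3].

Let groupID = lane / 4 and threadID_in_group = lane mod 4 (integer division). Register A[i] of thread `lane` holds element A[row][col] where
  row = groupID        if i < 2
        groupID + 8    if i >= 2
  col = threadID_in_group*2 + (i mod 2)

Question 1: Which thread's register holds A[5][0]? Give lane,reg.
20,0

r=5→G=5,rhi=0  c=0→T=0,p=0
L=5*4+0=20  i=0*2+0=0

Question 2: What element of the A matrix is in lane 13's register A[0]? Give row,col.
lane 13⇒13/4=3, 13 mod 4=1
i=0  r:3+0⇒3  c:2·1+0⇒2

3,2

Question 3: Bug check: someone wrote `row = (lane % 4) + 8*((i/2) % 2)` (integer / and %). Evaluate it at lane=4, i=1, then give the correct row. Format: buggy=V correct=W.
`(lane % 4) + 8*((i/2) % 2)`[4,1]->0
lane 4->4/4=1, 4 mod 4=0
i=1  r:1+0->1  c:2·0+1->1
row: 0 vs 1

buggy=0 correct=1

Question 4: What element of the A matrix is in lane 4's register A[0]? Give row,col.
1,0

lane 4->4/4=1, 4 mod 4=0
i=0  r:1+0->1  c:2·0+0->0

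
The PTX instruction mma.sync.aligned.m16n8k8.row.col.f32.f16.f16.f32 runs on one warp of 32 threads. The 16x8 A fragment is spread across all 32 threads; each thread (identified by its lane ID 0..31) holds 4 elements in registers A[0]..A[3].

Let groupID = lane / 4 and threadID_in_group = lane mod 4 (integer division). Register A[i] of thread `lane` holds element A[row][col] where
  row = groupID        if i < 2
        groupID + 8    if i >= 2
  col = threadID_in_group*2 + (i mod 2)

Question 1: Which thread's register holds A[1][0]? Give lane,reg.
r=1→G=1,rhi=0  c=0→T=0,p=0
L=1*4+0=4  i=0*2+0=0

4,0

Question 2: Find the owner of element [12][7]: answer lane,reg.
r=12->g=4,rb=1  c=7->t=3,b0=1
L=4*4+3=19  i=1*2+1=3

19,3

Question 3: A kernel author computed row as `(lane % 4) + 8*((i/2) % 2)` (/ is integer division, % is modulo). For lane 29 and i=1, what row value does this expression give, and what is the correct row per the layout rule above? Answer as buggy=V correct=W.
buggy=1 correct=7

`(lane % 4) + 8*((i/2) % 2)`[29,1]⇒1
L=29⇒gr=29>>2=7, th=29&3=1
[1]⇒row 7+0=7  col 1·2+1=3
row: 1 vs 7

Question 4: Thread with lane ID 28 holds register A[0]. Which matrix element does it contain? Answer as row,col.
7,0

28: g=7,t=0
[0] (7+0,0*2+0) = (7,0)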